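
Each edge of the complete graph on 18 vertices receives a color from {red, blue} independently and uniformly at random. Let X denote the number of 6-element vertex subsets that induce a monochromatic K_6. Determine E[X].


Let X = Σ_S X_S over the C(18, 6) = 18564 subsets S of size 6, where X_S = 1 if the K_6 on S is monochromatic.
For a fixed S, the K_6 on S has C(6, 2) = 15 edges. P[all 15 edges red] = (1/2)^15, and likewise for blue, so P[monochromatic] = 2·(1/2)^15 = 2^{1 − 15} = 1/16384.
By linearity: E[X] = C(18, 6) · 2^{1 − 15} = 18564 · 1/16384 = 4641/4096.
Numerically: E[X] ≈ 1.133057.

E[X] = C(18,6)·2^(1−C(6,2)) = 4641/4096 ≈ 1.133057.


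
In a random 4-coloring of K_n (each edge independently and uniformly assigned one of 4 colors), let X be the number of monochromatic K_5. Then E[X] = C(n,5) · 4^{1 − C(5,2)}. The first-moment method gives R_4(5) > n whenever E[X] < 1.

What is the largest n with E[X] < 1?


We need C(n, 5) · 4^{1 − 10} < 1, i.e. C(n, 5) < 4^{10 − 1} = 262144.
Check values of n near the boundary:
  n = 27: C(27, 5) = 80730; 80730 < 262144? YES
  n = 28: C(28, 5) = 98280; 98280 < 262144? YES
  n = 29: C(29, 5) = 118755; 118755 < 262144? YES
  n = 30: C(30, 5) = 142506; 142506 < 262144? YES
  n = 31: C(31, 5) = 169911; 169911 < 262144? YES
  n = 32: C(32, 5) = 201376; 201376 < 262144? YES
  n = 33: C(33, 5) = 237336; 237336 < 262144? YES
  n = 34: C(34, 5) = 278256; 278256 < 262144? NO
  n = 35: C(35, 5) = 324632; 324632 < 262144? NO
  n = 36: C(36, 5) = 376992; 376992 < 262144? NO
The largest n with C(n, 5) < 262144 is n = 33 (where E[X] = 29667/32768 ≈ 0.90536). Hence R_4(5) > 33, i.e. R_4(5) ≥ 34.

Largest n = 33; hence R_4(5) > 33.


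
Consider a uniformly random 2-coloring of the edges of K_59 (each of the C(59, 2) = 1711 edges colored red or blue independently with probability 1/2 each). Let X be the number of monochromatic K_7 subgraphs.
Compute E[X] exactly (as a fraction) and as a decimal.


Let X = Σ_S X_S over the C(59, 7) = 341149446 subsets S of size 7, where X_S = 1 if the K_7 on S is monochromatic.
For a fixed S, the K_7 on S has C(7, 2) = 21 edges. P[all 21 edges red] = (1/2)^21, and likewise for blue, so P[monochromatic] = 2·(1/2)^21 = 2^{1 − 21} = 1/1048576.
Summing: E[X] = C(59, 7) · 2^{1 − 21} = 341149446 · 1/1048576 = 170574723/524288.
Numerically: E[X] ≈ 325.345465.

E[X] = C(59,7)·2^(1−C(7,2)) = 170574723/524288 ≈ 325.345465.


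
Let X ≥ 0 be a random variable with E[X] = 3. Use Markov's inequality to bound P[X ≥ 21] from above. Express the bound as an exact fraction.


μ = E[X] = 3, a = 21.
Markov: P[X ≥ 21] ≤ μ/a = (3)/21 = 1/7.
Numerically: ≈ 0.1429.
(Since a = 21 > μ = 3.0000, the bound 1/7 is < 1 and informative.)

P[X ≥ 21] ≤ 1/7 ≈ 0.1429.


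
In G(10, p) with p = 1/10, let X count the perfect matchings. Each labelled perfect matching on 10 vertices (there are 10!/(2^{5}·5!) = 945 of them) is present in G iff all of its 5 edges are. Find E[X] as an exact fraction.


K_10 has 10!/(2^{5}·5!) = 945 labelled perfect matchings.
For each such perfect matching H, let X_H = 1 if all 5 edges of H are present in G. Then P[X_H = 1] = p^{5} = (1/10)^{5} = 1/100000.
By linearity of expectation: E[X] = Σ_H E[X_H] = 945 · p^{5} = 945 · 1/100000 = 189/20000.
Numerically: E[X] ≈ 0.00945.

E[X] = 945 · (1/10)^{5} = 189/20000 ≈ 0.00945.


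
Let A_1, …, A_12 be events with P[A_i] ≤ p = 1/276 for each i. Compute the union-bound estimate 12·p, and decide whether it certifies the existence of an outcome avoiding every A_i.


Union bound: P[∪_{i=1}^{12} A_i] ≤ Σ_i P[A_i] ≤ 12·p = 12·(1/276) = 1/23.
Numerically: 1/23 ≈ 0.0435.
Is 1/23 < 1? YES.
Since P[∪ A_i] ≤ 1/23 < 1, the complement has P[∩ A_i^c] ≥ 1 − 1/23 = 22/23 > 0, so some outcome avoids every A_i.

12·p = 1/23 ≈ 0.0435; existence CERTIFIED by the union bound.


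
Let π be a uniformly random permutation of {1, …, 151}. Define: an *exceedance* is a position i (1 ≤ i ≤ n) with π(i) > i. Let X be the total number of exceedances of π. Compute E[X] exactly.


Write X = Σ_{i=1}^{151} X_i, where X_i = 1_{π(i) > i}.
For each fixed i, π(i) is uniform over {1, …, 151} (marginal of a uniform permutation), so P[π(i) > i] = (n − i)/n. Summing: Σ_{i=1}^{151} (n − i)/n = (0 + 1 + … + 150)/151 = 151(151 − 1)/(2·151) = (151 − 1)/2.
Hence E[X] = Σ_{i=1}^{151} (151 − i)/151 = 75 ≈ 75.0000.

E[X] = 75 = 75.0000.


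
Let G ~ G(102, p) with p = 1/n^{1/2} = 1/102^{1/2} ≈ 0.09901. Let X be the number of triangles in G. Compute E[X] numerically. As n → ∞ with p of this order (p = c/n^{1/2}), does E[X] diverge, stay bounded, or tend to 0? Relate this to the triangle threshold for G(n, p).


Number of potential triangles: C(102, 3) = 171700.
Each occurs with probability p³ ≈ (0.09901)³ ≈ 9.707329e-04.
By linearity: E[X] = C(102, 3)·p³ ≈ 171700 · 9.707329e-04 ≈ 166.6748.
Since α = 1/2 < 1, p = c/n^{1/2} ≫ 1/n is above the triangle threshold p ~ 1/n. Asymptotically E[X] ~ (c³/6)·n^{3(1−α)} = (1³/6)·n^{1.5} → ∞; triangles are abundant w.h.p.

E[X] ≈ 166.6748; in regime p = Θ(1/n^{1/2}) E[X] diverges (above the triangle threshold p ~ 1/n).


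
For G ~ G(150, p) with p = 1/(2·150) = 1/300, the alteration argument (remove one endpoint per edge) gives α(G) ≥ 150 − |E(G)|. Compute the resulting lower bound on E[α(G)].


E[|E(G)|] = C(150, 2)·p = 11175 · (1/300) = 149/4.
E[α(G)] ≥ n − E[|E(G)|] = 150 − 149/4 = 451/4.
Numerically: ≈ 112.750000.
(This is only a lower bound; the true E[α(G)] may be larger.)

E[α(G)] ≥ 451/4 ≈ 112.750000.


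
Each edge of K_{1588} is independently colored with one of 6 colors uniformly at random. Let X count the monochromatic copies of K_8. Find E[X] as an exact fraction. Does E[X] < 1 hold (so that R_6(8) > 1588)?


E[X] = C(1588, 8) · 6^{1 − 28} = 985402800396653769702 · 6^{−27} = 985402800396653769702/1023490369077469249536.
As a reduced fraction: E[X] = 54744600022036320539/56860576059859402752 ≈ 0.963.
Is E[X] < 1? YES.
Since E[X] < 1, there exists a 6-coloring of K_{1588} with no monochromatic K_8; hence R_6(8) > 1588.

E[X] = 54744600022036320539/56860576059859402752 ≈ 0.963; E[X] < 1, so R_6(8) > 1588.


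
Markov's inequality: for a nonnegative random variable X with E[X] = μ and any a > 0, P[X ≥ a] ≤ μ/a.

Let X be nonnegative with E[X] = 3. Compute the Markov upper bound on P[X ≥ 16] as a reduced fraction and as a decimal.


μ = E[X] = 3, a = 16.
Markov: P[X ≥ 16] ≤ μ/a = (3)/16 = 3/16.
Numerically: ≈ 0.1875.
(Since a = 16 > μ = 3.0000, the bound 3/16 is < 1 and informative.)

P[X ≥ 16] ≤ 3/16 ≈ 0.1875.


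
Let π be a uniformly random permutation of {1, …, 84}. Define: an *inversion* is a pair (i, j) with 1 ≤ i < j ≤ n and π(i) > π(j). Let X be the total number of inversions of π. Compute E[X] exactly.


Write X = Σ X_I over the C(84, 2) = 3486 pairs i < j, with X_I the indicator of one inversion.
There are 3486 indicators.
For each fixed pair i < j, the values π(i) and π(j) are two distinct elements of {1, …, 84} in uniformly random order; by symmetry P[π(i) > π(j)] = 1/2.
By linearity: E[X] = 3486 · (1/2) = C(84, 2) · (1/2) = 3486/2 = 1743 ≈ 1743.000.

E[X] = 1743 = 1743.000.


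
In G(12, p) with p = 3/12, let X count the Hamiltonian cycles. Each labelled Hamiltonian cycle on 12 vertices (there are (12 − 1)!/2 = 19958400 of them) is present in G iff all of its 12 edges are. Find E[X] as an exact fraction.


K_12 has (12 − 1)!/2 = 19958400 labelled Hamiltonian cycles.
For each such Hamiltonian cycle H, let X_H = 1 if all 12 edges of H are present in G. Then P[X_H = 1] = p^{12} = (1/4)^{12} = 1/16777216.
By linearity of expectation: E[X] = Σ_H E[X_H] = 19958400 · p^{12} = 19958400 · 1/16777216 = 155925/131072.
Numerically: E[X] ≈ 1.19.

E[X] = 19958400 · (1/4)^{12} = 155925/131072 ≈ 1.19.


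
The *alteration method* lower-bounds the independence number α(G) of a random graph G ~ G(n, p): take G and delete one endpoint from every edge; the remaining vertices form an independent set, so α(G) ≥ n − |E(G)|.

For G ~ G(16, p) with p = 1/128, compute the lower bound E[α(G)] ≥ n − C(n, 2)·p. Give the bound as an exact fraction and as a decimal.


E[|E(G)|] = C(16, 2)·p = 120 · (1/128) = 15/16.
E[α(G)] ≥ n − E[|E(G)|] = 16 − 15/16 = 241/16.
Numerically: ≈ 15.0625.
(This is only a lower bound; the true E[α(G)] may be larger.)

E[α(G)] ≥ 241/16 ≈ 15.0625.


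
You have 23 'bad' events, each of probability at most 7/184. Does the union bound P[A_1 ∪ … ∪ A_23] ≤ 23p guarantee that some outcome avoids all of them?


Union bound: P[∪_{i=1}^{23} A_i] ≤ Σ_i P[A_i] ≤ 23·p = 23·(7/184) = 7/8.
Numerically: 7/8 ≈ 0.8750000.
Is 7/8 < 1? YES.
Since P[∪ A_i] ≤ 7/8 < 1, the complement has P[∩ A_i^c] ≥ 1 − 7/8 = 1/8 > 0, so some outcome avoids every A_i.

23·p = 7/8 ≈ 0.8750000; existence CERTIFIED by the union bound.


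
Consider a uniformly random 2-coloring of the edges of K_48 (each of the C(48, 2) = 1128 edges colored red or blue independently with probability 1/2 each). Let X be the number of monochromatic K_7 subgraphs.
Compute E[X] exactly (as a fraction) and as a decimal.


Let X = Σ_S X_S over the C(48, 7) = 73629072 subsets S of size 7, where X_S = 1 if the K_7 on S is monochromatic.
For a fixed S, the K_7 on S has C(7, 2) = 21 edges. P[all 21 edges red] = (1/2)^21, and likewise for blue, so P[monochromatic] = 2·(1/2)^21 = 2^{1 − 21} = 1/1048576.
Summing: E[X] = C(48, 7) · 2^{1 − 21} = 73629072 · 1/1048576 = 4601817/65536.
Numerically: E[X] ≈ 70.218.

E[X] = C(48,7)·2^(1−C(7,2)) = 4601817/65536 ≈ 70.218.


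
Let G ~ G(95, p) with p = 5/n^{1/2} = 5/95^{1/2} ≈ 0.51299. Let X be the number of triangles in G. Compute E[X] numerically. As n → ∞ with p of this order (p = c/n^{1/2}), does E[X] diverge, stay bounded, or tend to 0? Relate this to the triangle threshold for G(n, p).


Number of potential triangles: C(95, 3) = 138415.
Each occurs with probability p³ ≈ (0.51299)³ ≈ 1.3499715e-01.
By linearity: E[X] = C(95, 3)·p³ ≈ 138415 · 1.3499715e-01 ≈ 18685.63074.
Since α = 1/2 < 1, p = c/n^{1/2} ≫ 1/n is above the triangle threshold p ~ 1/n. Asymptotically E[X] ~ (c³/6)·n^{3(1−α)} = (5³/6)·n^{1.5} → ∞; triangles are abundant w.h.p.

E[X] ≈ 18685.63074; in regime p = Θ(1/n^{1/2}) E[X] diverges (above the triangle threshold p ~ 1/n).


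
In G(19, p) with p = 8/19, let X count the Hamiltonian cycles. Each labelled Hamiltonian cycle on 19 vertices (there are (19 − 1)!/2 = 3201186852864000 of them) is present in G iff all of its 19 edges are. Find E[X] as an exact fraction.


K_19 has (19 − 1)!/2 = 3201186852864000 labelled Hamiltonian cycles.
For each such Hamiltonian cycle H, let X_H = 1 if all 19 edges of H are present in G. Then P[X_H = 1] = p^{19} = (8/19)^{19} = 144115188075855872/1978419655660313589123979.
Summing the indicators: E[X] = Σ_H E[X_H] = 3201186852864000 · p^{19} = 3201186852864000 · 144115188075855872/1978419655660313589123979 = 461339645366452518590934417408000/1978419655660313589123979.
Numerically: E[X] ≈ 2.332e+08.

E[X] = 3201186852864000 · (8/19)^{19} = 461339645366452518590934417408000/1978419655660313589123979 ≈ 2.332e+08.


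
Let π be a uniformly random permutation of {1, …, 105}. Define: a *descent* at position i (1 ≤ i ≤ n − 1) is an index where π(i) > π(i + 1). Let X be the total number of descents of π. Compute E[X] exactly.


Write X = Σ X_I over i = 1, …, 104, with X_I the indicator of one descent.
There are 104 indicators.
For each fixed i, the pair (π(i), π(i+1)) is a uniformly random ordered pair of distinct values from {1, …, 105}; by symmetry P[π(i) > π(i+1)] = 1/2.
By linearity: E[X] = 104 · (1/2) = (105 − 1) · (1/2) = 52 ≈ 52.0000.

E[X] = 52 = 52.0000.


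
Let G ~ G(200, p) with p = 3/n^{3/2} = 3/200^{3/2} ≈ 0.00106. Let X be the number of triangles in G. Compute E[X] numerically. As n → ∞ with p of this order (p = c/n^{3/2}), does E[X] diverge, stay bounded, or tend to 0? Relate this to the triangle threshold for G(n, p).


Number of potential triangles: C(200, 3) = 1313400.
Each occurs with probability p³ ≈ (0.00106)³ ≈ 1.19324e-09.
By linearity: E[X] = C(200, 3)·p³ ≈ 1313400 · 1.19324e-09 ≈ 0.002.
Since α = 3/2 > 1, p = c/n^{3/2} = o(1/n) is below the triangle threshold p ~ 1/n. Asymptotically E[X] ~ (c³/6)·n^{3(1−α)} = (3³/6)·n^{-1.5} → 0, so by Markov's inequality G has no triangles w.h.p.

E[X] ≈ 0.002; in regime p = Θ(1/n^{3/2}) E[X] tends to 0 (below the triangle threshold p ~ 1/n).


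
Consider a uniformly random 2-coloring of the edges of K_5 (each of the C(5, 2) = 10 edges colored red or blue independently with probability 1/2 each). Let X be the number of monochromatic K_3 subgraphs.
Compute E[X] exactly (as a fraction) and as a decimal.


Let X = Σ_S X_S over the C(5, 3) = 10 subsets S of size 3, where X_S = 1 if the K_3 on S is monochromatic.
For a fixed S, the K_3 on S has C(3, 2) = 3 edges. P[all 3 edges red] = (1/2)^3, and likewise for blue, so P[monochromatic] = 2·(1/2)^3 = 2^{1 − 3} = 1/4.
By linearity: E[X] = C(5, 3) · 2^{1 − 3} = 10 · 1/4 = 5/2.
Numerically: E[X] ≈ 2.50000.

E[X] = C(5,3)·2^(1−C(3,2)) = 5/2 ≈ 2.50000.


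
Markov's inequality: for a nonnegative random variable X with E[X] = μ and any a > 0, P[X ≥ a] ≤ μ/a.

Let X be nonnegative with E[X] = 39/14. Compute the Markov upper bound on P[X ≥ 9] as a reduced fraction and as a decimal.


μ = E[X] = 39/14, a = 9.
Markov: P[X ≥ 9] ≤ μ/a = (39/14)/9 = 13/42.
Numerically: ≈ 0.3095.
(Since a = 9 > μ = 2.7857, the bound 13/42 is < 1 and informative.)

P[X ≥ 9] ≤ 13/42 ≈ 0.3095.


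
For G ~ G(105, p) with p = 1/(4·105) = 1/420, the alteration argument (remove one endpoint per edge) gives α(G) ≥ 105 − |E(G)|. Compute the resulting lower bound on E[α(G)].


E[|E(G)|] = C(105, 2)·p = 5460 · (1/420) = 13.
E[α(G)] ≥ n − E[|E(G)|] = 105 − 13 = 92.
Numerically: ≈ 92.0000.
(This is only a lower bound; the true E[α(G)] may be larger.)

E[α(G)] ≥ 92 ≈ 92.0000.


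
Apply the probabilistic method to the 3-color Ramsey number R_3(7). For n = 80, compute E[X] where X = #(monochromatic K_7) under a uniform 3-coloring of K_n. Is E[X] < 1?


E[X] = C(80, 7) · 3^{1 − 21} = 3176716400 · 3^{−20} = 3176716400/3486784401.
As a reduced fraction: E[X] = 3176716400/3486784401 ≈ 0.9111.
Is E[X] < 1? YES.
Since E[X] < 1, there exists a 3-coloring of K_{80} with no monochromatic K_7; hence R_3(7) > 80.

E[X] = 3176716400/3486784401 ≈ 0.9111; E[X] < 1, so R_3(7) > 80.


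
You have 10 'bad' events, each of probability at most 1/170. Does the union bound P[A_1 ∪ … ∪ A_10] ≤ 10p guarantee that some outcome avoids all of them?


Union bound: P[∪_{i=1}^{10} A_i] ≤ Σ_i P[A_i] ≤ 10·p = 10·(1/170) = 1/17.
Numerically: 1/17 ≈ 0.0588.
Is 1/17 < 1? YES.
Since P[∪ A_i] ≤ 1/17 < 1, the complement has P[∩ A_i^c] ≥ 1 − 1/17 = 16/17 > 0, so some outcome avoids every A_i.

10·p = 1/17 ≈ 0.0588; existence CERTIFIED by the union bound.


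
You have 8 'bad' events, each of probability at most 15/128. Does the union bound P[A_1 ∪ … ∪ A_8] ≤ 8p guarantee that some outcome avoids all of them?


Union bound: P[∪_{i=1}^{8} A_i] ≤ Σ_i P[A_i] ≤ 8·p = 8·(15/128) = 15/16.
Numerically: 15/16 ≈ 0.938.
Is 15/16 < 1? YES.
Since P[∪ A_i] ≤ 15/16 < 1, the complement has P[∩ A_i^c] ≥ 1 − 15/16 = 1/16 > 0, so some outcome avoids every A_i.

8·p = 15/16 ≈ 0.938; existence CERTIFIED by the union bound.


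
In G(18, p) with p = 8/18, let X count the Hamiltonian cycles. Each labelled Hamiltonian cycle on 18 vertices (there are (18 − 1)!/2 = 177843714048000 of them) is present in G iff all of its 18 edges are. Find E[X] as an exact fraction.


K_18 has (18 − 1)!/2 = 177843714048000 labelled Hamiltonian cycles.
For each such Hamiltonian cycle H, let X_H = 1 if all 18 edges of H are present in G. Then P[X_H = 1] = p^{18} = (4/9)^{18} = 68719476736/150094635296999121.
By linearity: E[X] = Σ_H E[X_H] = 177843714048000 · p^{18} = 177843714048000 · 68719476736/150094635296999121 = 16764508875398316032000/205891132094649.
Numerically: E[X] ≈ 8.142e+07.

E[X] = 177843714048000 · (4/9)^{18} = 16764508875398316032000/205891132094649 ≈ 8.142e+07.


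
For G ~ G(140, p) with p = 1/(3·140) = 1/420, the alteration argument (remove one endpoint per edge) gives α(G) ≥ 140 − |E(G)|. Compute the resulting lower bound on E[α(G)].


E[|E(G)|] = C(140, 2)·p = 9730 · (1/420) = 139/6.
E[α(G)] ≥ n − E[|E(G)|] = 140 − 139/6 = 701/6.
Numerically: ≈ 116.833333.
(This is only a lower bound; the true E[α(G)] may be larger.)

E[α(G)] ≥ 701/6 ≈ 116.833333.


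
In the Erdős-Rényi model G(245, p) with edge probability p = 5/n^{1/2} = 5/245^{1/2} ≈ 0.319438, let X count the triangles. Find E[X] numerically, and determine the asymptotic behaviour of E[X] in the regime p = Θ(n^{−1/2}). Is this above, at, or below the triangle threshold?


Number of potential triangles: C(245, 3) = 2421090.
Each occurs with probability p³ ≈ (0.319438)³ ≈ 3.25957431e-02.
By linearity: E[X] = C(245, 3)·p³ ≈ 2421090 · 3.25957431e-02 ≈ 78917.227692.
Since α = 1/2 < 1, p = c/n^{1/2} ≫ 1/n is above the triangle threshold p ~ 1/n. Asymptotically E[X] ~ (c³/6)·n^{3(1−α)} = (5³/6)·n^{1.5} → ∞; triangles are abundant w.h.p.

E[X] ≈ 78917.227692; in regime p = Θ(1/n^{1/2}) E[X] diverges (above the triangle threshold p ~ 1/n).


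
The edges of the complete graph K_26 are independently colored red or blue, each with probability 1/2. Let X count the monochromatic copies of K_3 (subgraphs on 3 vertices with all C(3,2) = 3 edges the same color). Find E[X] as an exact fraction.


Let X = Σ_S X_S over the C(26, 3) = 2600 subsets S of size 3, where X_S = 1 if the K_3 on S is monochromatic.
For a fixed S, the K_3 on S has C(3, 2) = 3 edges. P[all 3 edges red] = (1/2)^3, and likewise for blue, so P[monochromatic] = 2·(1/2)^3 = 2^{1 − 3} = 1/4.
By linearity: E[X] = C(26, 3) · 2^{1 − 3} = 2600 · 1/4 = 650.
Numerically: E[X] ≈ 650.0000.

E[X] = C(26,3)·2^(1−C(3,2)) = 650 ≈ 650.0000.


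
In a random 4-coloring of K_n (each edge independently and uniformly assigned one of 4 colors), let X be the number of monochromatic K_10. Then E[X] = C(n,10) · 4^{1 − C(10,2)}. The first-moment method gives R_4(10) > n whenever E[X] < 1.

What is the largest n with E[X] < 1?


We need C(n, 10) · 4^{1 − 45} < 1, i.e. C(n, 10) < 4^{45 − 1} = 309485009821345068724781056.
Check values of n near the boundary:
  n = 2017: C(2017, 10) = 300324964434452596180990448; 300324964434452596180990448 < 309485009821345068724781056? YES
  n = 2018: C(2018, 10) = 301820606687612220663963508; 301820606687612220663963508 < 309485009821345068724781056? YES
  n = 2019: C(2019, 10) = 303322949179835278009229628; 303322949179835278009229628 < 309485009821345068724781056? YES
  n = 2020: C(2020, 10) = 304832018578739931133653656; 304832018578739931133653656 < 309485009821345068724781056? YES
  n = 2021: C(2021, 10) = 306347841644770462864800616; 306347841644770462864800616 < 309485009821345068724781056? YES
  n = 2022: C(2022, 10) = 307870445231474093395937796; 307870445231474093395937796 < 309485009821345068724781056? YES
  n = 2023: C(2023, 10) = 309399856285778485315440716; 309399856285778485315440716 < 309485009821345068724781056? YES
  n = 2024: C(2024, 10) = 310936101848269937576192656; 310936101848269937576192656 < 309485009821345068724781056? NO
  n = 2025: C(2025, 10) = 312479209053472269772600560; 312479209053472269772600560 < 309485009821345068724781056? NO
  n = 2026: C(2026, 10) = 314029205130126398094885285; 314029205130126398094885285 < 309485009821345068724781056? NO
The largest n with C(n, 10) < 309485009821345068724781056 is n = 2023 (where E[X] = 77349964071444621328860179/77371252455336267181195264 ≈ 0.9997). Hence R_4(10) > 2023, i.e. R_4(10) ≥ 2024.

Largest n = 2023; hence R_4(10) > 2023.


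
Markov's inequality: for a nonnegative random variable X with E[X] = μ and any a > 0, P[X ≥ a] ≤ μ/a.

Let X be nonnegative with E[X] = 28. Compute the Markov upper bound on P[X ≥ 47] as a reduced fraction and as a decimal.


μ = E[X] = 28, a = 47.
Markov: P[X ≥ 47] ≤ μ/a = (28)/47 = 28/47.
Numerically: ≈ 0.595745.
(Since a = 47 > μ = 28.000000, the bound 28/47 is < 1 and informative.)

P[X ≥ 47] ≤ 28/47 ≈ 0.595745.


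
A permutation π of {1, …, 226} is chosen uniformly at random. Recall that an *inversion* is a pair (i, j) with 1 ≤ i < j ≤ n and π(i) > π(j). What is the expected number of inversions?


Write X = Σ X_I over the C(226, 2) = 25425 pairs i < j, with X_I the indicator of one inversion.
There are 25425 indicators.
For each fixed pair i < j, the values π(i) and π(j) are two distinct elements of {1, …, 226} in uniformly random order; by symmetry P[π(i) > π(j)] = 1/2.
By linearity: E[X] = 25425 · (1/2) = C(226, 2) · (1/2) = 25425/2 = 25425/2 ≈ 12712.50000.

E[X] = 25425/2 = 12712.50000.


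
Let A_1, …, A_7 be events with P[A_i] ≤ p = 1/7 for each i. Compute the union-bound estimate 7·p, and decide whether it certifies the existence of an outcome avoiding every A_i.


Union bound: P[∪_{i=1}^{7} A_i] ≤ Σ_i P[A_i] ≤ 7·p = 7·(1/7) = 1.
Numerically: 1 ≈ 1.000000.
Is 1 < 1? NO.
Since the bound 1 is ≥ 1, the union bound is uninformative here; it does NOT by itself certify existence.

7·p = 1 ≈ 1.000000; existence NOT certified by the union bound.


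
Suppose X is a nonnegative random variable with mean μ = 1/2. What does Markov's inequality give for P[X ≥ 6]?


μ = E[X] = 1/2, a = 6.
Markov: P[X ≥ 6] ≤ μ/a = (1/2)/6 = 1/12.
Numerically: ≈ 0.083333.
(Since a = 6 > μ = 0.500000, the bound 1/12 is < 1 and informative.)

P[X ≥ 6] ≤ 1/12 ≈ 0.083333.


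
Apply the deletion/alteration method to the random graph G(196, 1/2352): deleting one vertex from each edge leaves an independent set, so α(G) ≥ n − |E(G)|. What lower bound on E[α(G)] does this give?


E[|E(G)|] = C(196, 2)·p = 19110 · (1/2352) = 65/8.
E[α(G)] ≥ n − E[|E(G)|] = 196 − 65/8 = 1503/8.
Numerically: ≈ 187.875.
(This is only a lower bound; the true E[α(G)] may be larger.)

E[α(G)] ≥ 1503/8 ≈ 187.875.


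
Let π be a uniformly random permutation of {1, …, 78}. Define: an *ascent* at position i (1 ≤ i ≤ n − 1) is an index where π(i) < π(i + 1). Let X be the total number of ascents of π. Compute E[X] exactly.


Write X = Σ X_I over i = 1, …, 77, with X_I the indicator of one ascent.
There are 77 indicators.
For each fixed i, the pair (π(i), π(i+1)) is a uniformly random ordered pair of distinct values from {1, …, 78}; by symmetry P[π(i) < π(i+1)] = 1/2.
By linearity: E[X] = 77 · (1/2) = (78 − 1) · (1/2) = 77/2 ≈ 38.50000.

E[X] = 77/2 = 38.50000.


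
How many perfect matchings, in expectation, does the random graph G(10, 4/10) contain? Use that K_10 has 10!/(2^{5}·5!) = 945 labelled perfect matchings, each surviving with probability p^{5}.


K_10 has 10!/(2^{5}·5!) = 945 labelled perfect matchings.
For each such perfect matching H, let X_H = 1 if all 5 edges of H are present in G. Then P[X_H = 1] = p^{5} = (2/5)^{5} = 32/3125.
By linearity of expectation: E[X] = Σ_H E[X_H] = 945 · p^{5} = 945 · 32/3125 = 6048/625.
Numerically: E[X] ≈ 9.677.

E[X] = 945 · (2/5)^{5} = 6048/625 ≈ 9.677.


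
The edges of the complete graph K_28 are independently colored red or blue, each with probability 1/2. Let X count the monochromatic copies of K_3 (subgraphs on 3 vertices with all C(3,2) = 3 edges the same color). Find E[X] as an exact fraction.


Let X = Σ_S X_S over the C(28, 3) = 3276 subsets S of size 3, where X_S = 1 if the K_3 on S is monochromatic.
For a fixed S, the K_3 on S has C(3, 2) = 3 edges. P[all 3 edges red] = (1/2)^3, and likewise for blue, so P[monochromatic] = 2·(1/2)^3 = 2^{1 − 3} = 1/4.
By linearity: E[X] = C(28, 3) · 2^{1 − 3} = 3276 · 1/4 = 819.
Numerically: E[X] ≈ 819.0000.

E[X] = C(28,3)·2^(1−C(3,2)) = 819 ≈ 819.0000.


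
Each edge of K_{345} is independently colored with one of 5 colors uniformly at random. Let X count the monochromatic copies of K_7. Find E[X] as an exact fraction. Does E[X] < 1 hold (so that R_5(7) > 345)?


E[X] = C(345, 7) · 5^{1 − 21} = 108567596033820 · 5^{−20} = 108567596033820/95367431640625.
As a reduced fraction: E[X] = 21713519206764/19073486328125 ≈ 1.138414.
Is E[X] < 1? NO.
Since E[X] ≥ 1, the first-moment bound is inconclusive at n = 345; it does NOT by itself certify R_5(7) > 345.

E[X] = 21713519206764/19073486328125 ≈ 1.138414; E[X] ≥ 1; first-moment method inconclusive here.


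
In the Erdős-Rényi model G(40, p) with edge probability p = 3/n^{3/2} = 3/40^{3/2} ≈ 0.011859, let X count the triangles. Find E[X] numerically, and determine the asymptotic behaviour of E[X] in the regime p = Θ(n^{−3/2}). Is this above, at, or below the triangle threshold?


Number of potential triangles: C(40, 3) = 9880.
Each occurs with probability p³ ≈ (0.011859)³ ≈ 1.6676074e-06.
By linearity: E[X] = C(40, 3)·p³ ≈ 9880 · 1.6676074e-06 ≈ 0.01648.
Since α = 3/2 > 1, p = c/n^{3/2} = o(1/n) is below the triangle threshold p ~ 1/n. Asymptotically E[X] ~ (c³/6)·n^{3(1−α)} = (3³/6)·n^{-1.5} → 0, so by Markov's inequality G has no triangles w.h.p.

E[X] ≈ 0.01648; in regime p = Θ(1/n^{3/2}) E[X] tends to 0 (below the triangle threshold p ~ 1/n).


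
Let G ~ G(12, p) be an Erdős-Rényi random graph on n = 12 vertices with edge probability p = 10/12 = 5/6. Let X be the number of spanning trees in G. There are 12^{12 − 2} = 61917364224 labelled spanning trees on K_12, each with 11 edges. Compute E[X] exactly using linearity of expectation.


K_12 has 12^{12 − 2} = 61917364224 labelled spanning trees.
For each such spanning tree H, let X_H = 1 if all 11 edges of H are present in G. Then P[X_H = 1] = p^{11} = (5/6)^{11} = 48828125/362797056.
Summing the indicators: E[X] = Σ_H E[X_H] = 61917364224 · p^{11} = 61917364224 · 48828125/362797056 = 25000000000/3.
Numerically: E[X] ≈ 8.33e+09.

E[X] = 61917364224 · (5/6)^{11} = 25000000000/3 ≈ 8.33e+09.


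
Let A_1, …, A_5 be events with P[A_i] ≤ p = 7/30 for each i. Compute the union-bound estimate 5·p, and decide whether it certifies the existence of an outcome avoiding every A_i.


Union bound: P[∪_{i=1}^{5} A_i] ≤ Σ_i P[A_i] ≤ 5·p = 5·(7/30) = 7/6.
Numerically: 7/6 ≈ 1.166667.
Is 7/6 < 1? NO.
Since the bound 7/6 is ≥ 1, the union bound is uninformative here; it does NOT by itself certify existence.

5·p = 7/6 ≈ 1.166667; existence NOT certified by the union bound.


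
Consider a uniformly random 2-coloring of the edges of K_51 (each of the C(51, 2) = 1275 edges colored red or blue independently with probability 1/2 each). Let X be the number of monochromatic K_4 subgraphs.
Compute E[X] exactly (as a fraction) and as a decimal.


Let X = Σ_S X_S over the C(51, 4) = 249900 subsets S of size 4, where X_S = 1 if the K_4 on S is monochromatic.
For a fixed S, the K_4 on S has C(4, 2) = 6 edges. P[all 6 edges red] = (1/2)^6, and likewise for blue, so P[monochromatic] = 2·(1/2)^6 = 2^{1 − 6} = 1/32.
Summing: E[X] = C(51, 4) · 2^{1 − 6} = 249900 · 1/32 = 62475/8.
Numerically: E[X] ≈ 7809.375000.

E[X] = C(51,4)·2^(1−C(4,2)) = 62475/8 ≈ 7809.375000.


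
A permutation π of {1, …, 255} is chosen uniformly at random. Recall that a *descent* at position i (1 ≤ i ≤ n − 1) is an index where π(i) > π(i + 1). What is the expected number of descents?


Write X = Σ X_I over i = 1, …, 254, with X_I the indicator of one descent.
There are 254 indicators.
For each fixed i, the pair (π(i), π(i+1)) is a uniformly random ordered pair of distinct values from {1, …, 255}; by symmetry P[π(i) > π(i+1)] = 1/2.
By linearity: E[X] = 254 · (1/2) = (255 − 1) · (1/2) = 127 ≈ 127.0000.

E[X] = 127 = 127.0000.


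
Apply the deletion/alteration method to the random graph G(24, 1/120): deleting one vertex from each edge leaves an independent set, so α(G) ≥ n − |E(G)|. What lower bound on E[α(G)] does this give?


E[|E(G)|] = C(24, 2)·p = 276 · (1/120) = 23/10.
E[α(G)] ≥ n − E[|E(G)|] = 24 − 23/10 = 217/10.
Numerically: ≈ 21.70000.
(This is only a lower bound; the true E[α(G)] may be larger.)

E[α(G)] ≥ 217/10 ≈ 21.70000.


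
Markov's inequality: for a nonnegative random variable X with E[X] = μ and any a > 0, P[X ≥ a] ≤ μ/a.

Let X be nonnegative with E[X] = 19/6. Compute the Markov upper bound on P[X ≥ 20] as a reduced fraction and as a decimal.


μ = E[X] = 19/6, a = 20.
Markov: P[X ≥ 20] ≤ μ/a = (19/6)/20 = 19/120.
Numerically: ≈ 0.158333.
(Since a = 20 > μ = 3.166667, the bound 19/120 is < 1 and informative.)

P[X ≥ 20] ≤ 19/120 ≈ 0.158333.


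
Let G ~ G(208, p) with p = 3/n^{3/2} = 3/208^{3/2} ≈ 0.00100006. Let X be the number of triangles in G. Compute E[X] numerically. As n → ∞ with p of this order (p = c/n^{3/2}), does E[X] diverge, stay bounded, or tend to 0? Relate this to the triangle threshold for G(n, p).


Number of potential triangles: C(208, 3) = 1478256.
Each occurs with probability p³ ≈ (0.00100006)³ ≈ 1.00018136e-09.
By linearity: E[X] = C(208, 3)·p³ ≈ 1478256 · 1.00018136e-09 ≈ 0.001479.
Since α = 3/2 > 1, p = c/n^{3/2} = o(1/n) is below the triangle threshold p ~ 1/n. Asymptotically E[X] ~ (c³/6)·n^{3(1−α)} = (3³/6)·n^{-1.5} → 0, so by Markov's inequality G has no triangles w.h.p.

E[X] ≈ 0.001479; in regime p = Θ(1/n^{3/2}) E[X] tends to 0 (below the triangle threshold p ~ 1/n).


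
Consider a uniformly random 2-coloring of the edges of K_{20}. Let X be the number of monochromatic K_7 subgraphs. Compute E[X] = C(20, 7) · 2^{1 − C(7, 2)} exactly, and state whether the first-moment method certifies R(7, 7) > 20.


E[X] = C(20, 7) · 2^{1 − 21} = 77520 · 2^{−20} = 77520/1048576.
As a reduced fraction: E[X] = 4845/65536 ≈ 0.074.
Is E[X] < 1? YES.
Since E[X] < 1, there exists a 2-coloring of K_{20} with no monochromatic K_7; hence R(7, 7) > 20.

E[X] = 4845/65536 ≈ 0.074; E[X] < 1, so R(7, 7) > 20.


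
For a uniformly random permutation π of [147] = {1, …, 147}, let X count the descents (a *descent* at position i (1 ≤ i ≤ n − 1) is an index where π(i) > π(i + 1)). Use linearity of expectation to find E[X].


Write X = Σ X_I over i = 1, …, 146, with X_I the indicator of one descent.
There are 146 indicators.
For each fixed i, the pair (π(i), π(i+1)) is a uniformly random ordered pair of distinct values from {1, …, 147}; by symmetry P[π(i) > π(i+1)] = 1/2.
By linearity: E[X] = 146 · (1/2) = (147 − 1) · (1/2) = 73 ≈ 73.000.

E[X] = 73 = 73.000.


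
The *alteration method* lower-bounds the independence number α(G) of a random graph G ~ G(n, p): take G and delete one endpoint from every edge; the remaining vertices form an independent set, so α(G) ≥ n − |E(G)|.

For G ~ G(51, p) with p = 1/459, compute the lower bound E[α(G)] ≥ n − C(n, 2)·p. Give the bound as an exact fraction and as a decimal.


E[|E(G)|] = C(51, 2)·p = 1275 · (1/459) = 25/9.
E[α(G)] ≥ n − E[|E(G)|] = 51 − 25/9 = 434/9.
Numerically: ≈ 48.222.
(This is only a lower bound; the true E[α(G)] may be larger.)

E[α(G)] ≥ 434/9 ≈ 48.222.


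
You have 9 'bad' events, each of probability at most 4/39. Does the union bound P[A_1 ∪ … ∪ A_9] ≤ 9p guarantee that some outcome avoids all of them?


Union bound: P[∪_{i=1}^{9} A_i] ≤ Σ_i P[A_i] ≤ 9·p = 9·(4/39) = 12/13.
Numerically: 12/13 ≈ 0.923077.
Is 12/13 < 1? YES.
Since P[∪ A_i] ≤ 12/13 < 1, the complement has P[∩ A_i^c] ≥ 1 − 12/13 = 1/13 > 0, so some outcome avoids every A_i.

9·p = 12/13 ≈ 0.923077; existence CERTIFIED by the union bound.


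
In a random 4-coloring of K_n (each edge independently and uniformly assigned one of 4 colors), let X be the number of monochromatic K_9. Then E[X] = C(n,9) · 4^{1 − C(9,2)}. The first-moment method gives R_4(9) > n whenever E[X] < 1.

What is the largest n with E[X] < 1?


We need C(n, 9) · 4^{1 − 36} < 1, i.e. C(n, 9) < 4^{36 − 1} = 1180591620717411303424.
Check values of n near the boundary:
  n = 910: C(910, 9) = 1133378248346922788210; 1133378248346922788210 < 1180591620717411303424? YES
  n = 911: C(911, 9) = 1144686900492291197405; 1144686900492291197405 < 1180591620717411303424? YES
  n = 912: C(912, 9) = 1156095740032081475120; 1156095740032081475120 < 1180591620717411303424? YES
  n = 913: C(913, 9) = 1167605542753639808390; 1167605542753639808390 < 1180591620717411303424? YES
  n = 914: C(914, 9) = 1179217089587653905932; 1179217089587653905932 < 1180591620717411303424? YES
  n = 915: C(915, 9) = 1190931166636537885130; 1190931166636537885130 < 1180591620717411303424? NO
  n = 916: C(916, 9) = 1202748565202942340440; 1202748565202942340440 < 1180591620717411303424? NO
  n = 917: C(917, 9) = 1214670081818390006810; 1214670081818390006810 < 1180591620717411303424? NO
The largest n with C(n, 9) < 1180591620717411303424 is n = 914 (where E[X] = 294804272396913476483/295147905179352825856 ≈ 0.9988357). Hence R_4(9) > 914, i.e. R_4(9) ≥ 915.

Largest n = 914; hence R_4(9) > 914.


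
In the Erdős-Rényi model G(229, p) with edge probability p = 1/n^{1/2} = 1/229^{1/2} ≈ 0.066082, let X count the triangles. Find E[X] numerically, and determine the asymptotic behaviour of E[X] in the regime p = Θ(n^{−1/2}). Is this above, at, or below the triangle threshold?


Number of potential triangles: C(229, 3) = 1975354.
Each occurs with probability p³ ≈ (0.066082)³ ≈ 2.8856707e-04.
By linearity: E[X] = C(229, 3)·p³ ≈ 1975354 · 2.8856707e-04 ≈ 570.02212.
Since α = 1/2 < 1, p = c/n^{1/2} ≫ 1/n is above the triangle threshold p ~ 1/n. Asymptotically E[X] ~ (c³/6)·n^{3(1−α)} = (1³/6)·n^{1.5} → ∞; triangles are abundant w.h.p.

E[X] ≈ 570.02212; in regime p = Θ(1/n^{1/2}) E[X] diverges (above the triangle threshold p ~ 1/n).


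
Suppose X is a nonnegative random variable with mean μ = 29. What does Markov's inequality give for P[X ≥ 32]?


μ = E[X] = 29, a = 32.
Markov: P[X ≥ 32] ≤ μ/a = (29)/32 = 29/32.
Numerically: ≈ 0.90625.
(Since a = 32 > μ = 29.00000, the bound 29/32 is < 1 and informative.)

P[X ≥ 32] ≤ 29/32 ≈ 0.90625.


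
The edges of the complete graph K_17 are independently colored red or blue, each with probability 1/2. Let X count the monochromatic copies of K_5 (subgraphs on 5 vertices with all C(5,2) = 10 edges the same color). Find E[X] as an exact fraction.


Let X = Σ_S X_S over the C(17, 5) = 6188 subsets S of size 5, where X_S = 1 if the K_5 on S is monochromatic.
For a fixed S, the K_5 on S has C(5, 2) = 10 edges. P[all 10 edges red] = (1/2)^10, and likewise for blue, so P[monochromatic] = 2·(1/2)^10 = 2^{1 − 10} = 1/512.
Summing: E[X] = C(17, 5) · 2^{1 − 10} = 6188 · 1/512 = 1547/128.
Numerically: E[X] ≈ 12.086.

E[X] = C(17,5)·2^(1−C(5,2)) = 1547/128 ≈ 12.086.


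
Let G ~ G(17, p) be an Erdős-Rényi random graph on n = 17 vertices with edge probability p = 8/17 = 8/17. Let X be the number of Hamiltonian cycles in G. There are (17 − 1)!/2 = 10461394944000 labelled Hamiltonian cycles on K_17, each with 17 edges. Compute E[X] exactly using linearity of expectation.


K_17 has (17 − 1)!/2 = 10461394944000 labelled Hamiltonian cycles.
For each such Hamiltonian cycle H, let X_H = 1 if all 17 edges of H are present in G. Then P[X_H = 1] = p^{17} = (8/17)^{17} = 2251799813685248/827240261886336764177.
Summing the indicators: E[X] = Σ_H E[X_H] = 10461394944000 · p^{17} = 10461394944000 · 2251799813685248/827240261886336764177 = 23556967185786995434586112000/827240261886336764177.
Numerically: E[X] ≈ 2.85e+07.

E[X] = 10461394944000 · (8/17)^{17} = 23556967185786995434586112000/827240261886336764177 ≈ 2.85e+07.


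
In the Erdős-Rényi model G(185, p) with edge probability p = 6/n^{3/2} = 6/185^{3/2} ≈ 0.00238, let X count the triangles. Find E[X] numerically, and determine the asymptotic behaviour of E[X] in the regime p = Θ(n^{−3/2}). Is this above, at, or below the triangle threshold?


Number of potential triangles: C(185, 3) = 1038220.
Each occurs with probability p³ ≈ (0.00238)³ ≈ 1.35575e-08.
By linearity: E[X] = C(185, 3)·p³ ≈ 1038220 · 1.35575e-08 ≈ 0.014.
Since α = 3/2 > 1, p = c/n^{3/2} = o(1/n) is below the triangle threshold p ~ 1/n. Asymptotically E[X] ~ (c³/6)·n^{3(1−α)} = (6³/6)·n^{-1.5} → 0, so by Markov's inequality G has no triangles w.h.p.

E[X] ≈ 0.014; in regime p = Θ(1/n^{3/2}) E[X] tends to 0 (below the triangle threshold p ~ 1/n).


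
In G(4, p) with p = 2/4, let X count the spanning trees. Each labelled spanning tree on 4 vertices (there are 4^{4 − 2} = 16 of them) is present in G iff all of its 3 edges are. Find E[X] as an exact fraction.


K_4 has 4^{4 − 2} = 16 labelled spanning trees.
For each such spanning tree H, let X_H = 1 if all 3 edges of H are present in G. Then P[X_H = 1] = p^{3} = (1/2)^{3} = 1/8.
Summing the indicators: E[X] = Σ_H E[X_H] = 16 · p^{3} = 16 · 1/8 = 2.
Numerically: E[X] ≈ 2.

E[X] = 16 · (1/2)^{3} = 2 ≈ 2.


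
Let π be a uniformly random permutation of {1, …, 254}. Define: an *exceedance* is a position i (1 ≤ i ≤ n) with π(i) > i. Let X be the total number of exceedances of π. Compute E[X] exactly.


Write X = Σ_{i=1}^{254} X_i, where X_i = 1_{π(i) > i}.
For each fixed i, π(i) is uniform over {1, …, 254} (marginal of a uniform permutation), so P[π(i) > i] = (n − i)/n. Summing: Σ_{i=1}^{254} (n − i)/n = (0 + 1 + … + 253)/254 = 254(254 − 1)/(2·254) = (254 − 1)/2.
Hence E[X] = Σ_{i=1}^{254} (254 − i)/254 = 253/2 ≈ 126.500.

E[X] = 253/2 = 126.500.


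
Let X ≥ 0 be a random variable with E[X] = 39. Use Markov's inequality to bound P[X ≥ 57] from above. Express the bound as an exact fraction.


μ = E[X] = 39, a = 57.
Markov: P[X ≥ 57] ≤ μ/a = (39)/57 = 13/19.
Numerically: ≈ 0.6842.
(Since a = 57 > μ = 39.0000, the bound 13/19 is < 1 and informative.)

P[X ≥ 57] ≤ 13/19 ≈ 0.6842.


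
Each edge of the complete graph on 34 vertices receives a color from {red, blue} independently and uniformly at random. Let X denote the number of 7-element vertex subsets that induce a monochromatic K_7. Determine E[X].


Let X = Σ_S X_S over the C(34, 7) = 5379616 subsets S of size 7, where X_S = 1 if the K_7 on S is monochromatic.
For a fixed S, the K_7 on S has C(7, 2) = 21 edges. P[all 21 edges red] = (1/2)^21, and likewise for blue, so P[monochromatic] = 2·(1/2)^21 = 2^{1 − 21} = 1/1048576.
Summing: E[X] = C(34, 7) · 2^{1 − 21} = 5379616 · 1/1048576 = 168113/32768.
Numerically: E[X] ≈ 5.130.

E[X] = C(34,7)·2^(1−C(7,2)) = 168113/32768 ≈ 5.130.


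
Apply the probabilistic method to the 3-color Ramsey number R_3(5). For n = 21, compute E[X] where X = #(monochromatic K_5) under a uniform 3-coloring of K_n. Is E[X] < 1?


E[X] = C(21, 5) · 3^{1 − 10} = 20349 · 3^{−9} = 20349/19683.
As a reduced fraction: E[X] = 2261/2187 ≈ 1.033836.
Is E[X] < 1? NO.
Since E[X] ≥ 1, the first-moment bound is inconclusive at n = 21; it does NOT by itself certify R_3(5) > 21.

E[X] = 2261/2187 ≈ 1.033836; E[X] ≥ 1; first-moment method inconclusive here.


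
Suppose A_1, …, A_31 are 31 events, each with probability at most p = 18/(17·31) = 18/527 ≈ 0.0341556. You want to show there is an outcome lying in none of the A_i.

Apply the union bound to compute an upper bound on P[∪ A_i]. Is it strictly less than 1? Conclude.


Union bound: P[∪_{i=1}^{31} A_i] ≤ Σ_i P[A_i] ≤ 31·p = 31·(18/527) = 18/17.
Numerically: 18/17 ≈ 1.0588235.
Is 18/17 < 1? NO.
Since the bound 18/17 is ≥ 1, the union bound is uninformative here; it does NOT by itself certify existence.

31·p = 18/17 ≈ 1.0588235; existence NOT certified by the union bound.
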